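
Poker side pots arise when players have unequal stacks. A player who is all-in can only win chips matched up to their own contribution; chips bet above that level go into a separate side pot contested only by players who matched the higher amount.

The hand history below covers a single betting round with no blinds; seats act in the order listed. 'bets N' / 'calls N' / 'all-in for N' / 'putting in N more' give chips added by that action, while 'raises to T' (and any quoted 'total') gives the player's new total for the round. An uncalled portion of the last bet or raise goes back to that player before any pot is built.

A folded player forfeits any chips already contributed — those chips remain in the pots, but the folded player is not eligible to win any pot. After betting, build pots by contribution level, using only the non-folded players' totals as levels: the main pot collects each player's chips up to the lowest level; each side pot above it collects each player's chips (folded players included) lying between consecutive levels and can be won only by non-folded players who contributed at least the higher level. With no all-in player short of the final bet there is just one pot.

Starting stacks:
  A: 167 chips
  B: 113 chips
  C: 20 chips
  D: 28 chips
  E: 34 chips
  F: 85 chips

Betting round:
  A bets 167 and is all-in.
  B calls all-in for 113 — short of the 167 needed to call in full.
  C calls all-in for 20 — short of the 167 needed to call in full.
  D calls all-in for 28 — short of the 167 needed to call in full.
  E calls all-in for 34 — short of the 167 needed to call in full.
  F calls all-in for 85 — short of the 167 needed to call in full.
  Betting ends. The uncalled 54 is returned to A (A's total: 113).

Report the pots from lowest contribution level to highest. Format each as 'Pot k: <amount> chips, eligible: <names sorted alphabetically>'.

Contributions (after 54 returned to A): A=113, B=113, C=20, D=28, E=34, F=85
Pot levels (distinct totals of non-folded players): 20, 28, 34, 85, 113
Layer 1-20: 20 each from A, B, C, D, E, F = 20*6 = 120 chips; eligible A, B, C, D, E, F
Layer 21-28: 8 each from A, B, D, E, F = 8*5 = 40 chips; eligible A, B, D, E, F
Layer 29-34: 6 each from A, B, E, F = 6*4 = 24 chips; eligible A, B, E, F
Layer 35-85: 51 each from A, B, F = 51*3 = 153 chips; eligible A, B, F
Layer 86-113: 28 each from A, B = 28*2 = 56 chips; eligible A, B

Pot 1: 120 chips, eligible: A, B, C, D, E, F
Pot 2: 40 chips, eligible: A, B, D, E, F
Pot 3: 24 chips, eligible: A, B, E, F
Pot 4: 153 chips, eligible: A, B, F
Pot 5: 56 chips, eligible: A, B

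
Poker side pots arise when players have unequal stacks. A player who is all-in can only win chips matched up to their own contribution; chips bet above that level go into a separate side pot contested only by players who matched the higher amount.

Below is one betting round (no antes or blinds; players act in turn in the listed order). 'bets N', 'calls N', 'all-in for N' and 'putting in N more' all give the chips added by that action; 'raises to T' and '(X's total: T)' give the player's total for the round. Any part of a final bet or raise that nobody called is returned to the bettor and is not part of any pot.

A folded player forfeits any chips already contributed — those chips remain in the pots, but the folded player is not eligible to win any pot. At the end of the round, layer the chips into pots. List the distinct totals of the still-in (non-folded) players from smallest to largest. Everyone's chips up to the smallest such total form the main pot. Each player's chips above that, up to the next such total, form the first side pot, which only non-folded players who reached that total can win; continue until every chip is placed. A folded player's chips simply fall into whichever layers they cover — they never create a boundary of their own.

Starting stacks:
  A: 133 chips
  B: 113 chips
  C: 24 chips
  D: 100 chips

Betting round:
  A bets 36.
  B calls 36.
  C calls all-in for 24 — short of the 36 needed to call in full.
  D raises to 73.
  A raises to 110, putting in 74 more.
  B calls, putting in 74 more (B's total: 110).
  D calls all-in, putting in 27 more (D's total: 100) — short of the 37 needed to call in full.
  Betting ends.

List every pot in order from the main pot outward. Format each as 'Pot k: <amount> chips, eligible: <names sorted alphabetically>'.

Contributions: A=110, B=110, C=24, D=100
Pot levels (distinct totals of non-folded players): 24, 100, 110
Layer 1-24: 24 each from A, B, C, D = 24*4 = 96 chips; eligible A, B, C, D
Layer 25-100: 76 each from A, B, D = 76*3 = 228 chips; eligible A, B, D
Layer 101-110: 10 each from A, B = 10*2 = 20 chips; eligible A, B

Pot 1: 96 chips, eligible: A, B, C, D
Pot 2: 228 chips, eligible: A, B, D
Pot 3: 20 chips, eligible: A, B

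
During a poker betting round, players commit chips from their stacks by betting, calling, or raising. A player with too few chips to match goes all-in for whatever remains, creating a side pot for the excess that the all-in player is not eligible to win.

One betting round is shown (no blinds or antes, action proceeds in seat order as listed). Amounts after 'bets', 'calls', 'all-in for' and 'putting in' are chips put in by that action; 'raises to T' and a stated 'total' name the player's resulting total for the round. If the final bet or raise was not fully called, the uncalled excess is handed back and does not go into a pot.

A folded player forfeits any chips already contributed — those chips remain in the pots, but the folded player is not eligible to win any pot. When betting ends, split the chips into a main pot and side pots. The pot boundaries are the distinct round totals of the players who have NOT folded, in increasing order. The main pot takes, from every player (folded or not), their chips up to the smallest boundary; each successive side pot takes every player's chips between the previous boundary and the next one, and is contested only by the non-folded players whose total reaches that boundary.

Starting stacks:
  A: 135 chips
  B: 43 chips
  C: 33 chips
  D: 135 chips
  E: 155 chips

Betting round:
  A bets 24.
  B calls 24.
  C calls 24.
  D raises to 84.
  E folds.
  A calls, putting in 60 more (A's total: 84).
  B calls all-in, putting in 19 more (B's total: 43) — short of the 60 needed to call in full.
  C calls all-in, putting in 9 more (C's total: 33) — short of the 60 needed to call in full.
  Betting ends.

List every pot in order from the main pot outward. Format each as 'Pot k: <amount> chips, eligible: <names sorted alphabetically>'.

Pot 1: 132 chips, eligible: A, B, C, D
Pot 2: 30 chips, eligible: A, B, D
Pot 3: 82 chips, eligible: A, D

Derivation:
Contributions: A=84, B=43, C=33, D=84
Folded: E
Pot levels (distinct totals of non-folded players): 33, 43, 84
Layer 1-33: 33 each from A, B, C, D = 33*4 = 132 chips; eligible A, B, C, D
Layer 34-43: 10 each from A, B, D = 10*3 = 30 chips; eligible A, B, D
Layer 44-84: 41 each from A, D = 41*2 = 82 chips; eligible A, D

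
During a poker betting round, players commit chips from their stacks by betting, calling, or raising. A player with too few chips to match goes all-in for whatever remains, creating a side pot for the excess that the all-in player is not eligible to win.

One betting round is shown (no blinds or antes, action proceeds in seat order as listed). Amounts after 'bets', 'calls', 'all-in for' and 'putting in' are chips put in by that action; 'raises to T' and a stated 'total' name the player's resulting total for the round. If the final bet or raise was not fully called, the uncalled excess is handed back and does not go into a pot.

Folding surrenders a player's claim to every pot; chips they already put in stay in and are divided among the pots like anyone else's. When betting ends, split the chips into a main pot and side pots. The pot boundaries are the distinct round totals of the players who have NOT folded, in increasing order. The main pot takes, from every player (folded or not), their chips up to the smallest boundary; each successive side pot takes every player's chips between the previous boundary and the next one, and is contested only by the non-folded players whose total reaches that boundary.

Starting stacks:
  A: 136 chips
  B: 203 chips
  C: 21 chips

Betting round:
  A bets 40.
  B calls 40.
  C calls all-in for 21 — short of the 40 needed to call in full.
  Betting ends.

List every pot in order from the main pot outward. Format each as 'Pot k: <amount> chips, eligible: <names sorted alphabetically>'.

Contributions: A=40, B=40, C=21
Pot levels (distinct totals of non-folded players): 21, 40
Layer 1-21: 21 each from A, B, C = 21*3 = 63 chips; eligible A, B, C
Layer 22-40: 19 each from A, B = 19*2 = 38 chips; eligible A, B

Pot 1: 63 chips, eligible: A, B, C
Pot 2: 38 chips, eligible: A, B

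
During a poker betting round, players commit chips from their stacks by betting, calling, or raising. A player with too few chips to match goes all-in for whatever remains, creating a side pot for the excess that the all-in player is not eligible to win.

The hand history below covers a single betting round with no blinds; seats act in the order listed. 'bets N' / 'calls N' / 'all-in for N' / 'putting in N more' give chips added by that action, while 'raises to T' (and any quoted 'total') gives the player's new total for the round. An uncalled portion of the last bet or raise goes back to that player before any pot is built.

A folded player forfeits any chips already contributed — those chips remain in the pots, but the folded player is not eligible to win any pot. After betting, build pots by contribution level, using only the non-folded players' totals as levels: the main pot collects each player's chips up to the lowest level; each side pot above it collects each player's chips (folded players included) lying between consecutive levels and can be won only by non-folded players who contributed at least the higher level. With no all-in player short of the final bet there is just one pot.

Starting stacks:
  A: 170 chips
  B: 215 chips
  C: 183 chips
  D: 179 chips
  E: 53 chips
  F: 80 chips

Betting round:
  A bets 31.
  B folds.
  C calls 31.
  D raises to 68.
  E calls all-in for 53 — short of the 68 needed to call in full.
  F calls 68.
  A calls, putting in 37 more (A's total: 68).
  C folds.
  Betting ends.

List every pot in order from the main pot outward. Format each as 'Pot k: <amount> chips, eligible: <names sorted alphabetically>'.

Pot 1: 243 chips, eligible: A, D, E, F
Pot 2: 45 chips, eligible: A, D, F

Derivation:
Contributions: A=68, C=31, D=68, E=53, F=68
Folded: B, C
Pot levels (distinct totals of non-folded players): 53, 68
Layer 1-53: A 53 + C 31 + D 53 + E 53 + F 53 = 243 chips; eligible A, D, E, F
Layer 54-68: 15 each from A, D, F = 15*3 = 45 chips; eligible A, D, F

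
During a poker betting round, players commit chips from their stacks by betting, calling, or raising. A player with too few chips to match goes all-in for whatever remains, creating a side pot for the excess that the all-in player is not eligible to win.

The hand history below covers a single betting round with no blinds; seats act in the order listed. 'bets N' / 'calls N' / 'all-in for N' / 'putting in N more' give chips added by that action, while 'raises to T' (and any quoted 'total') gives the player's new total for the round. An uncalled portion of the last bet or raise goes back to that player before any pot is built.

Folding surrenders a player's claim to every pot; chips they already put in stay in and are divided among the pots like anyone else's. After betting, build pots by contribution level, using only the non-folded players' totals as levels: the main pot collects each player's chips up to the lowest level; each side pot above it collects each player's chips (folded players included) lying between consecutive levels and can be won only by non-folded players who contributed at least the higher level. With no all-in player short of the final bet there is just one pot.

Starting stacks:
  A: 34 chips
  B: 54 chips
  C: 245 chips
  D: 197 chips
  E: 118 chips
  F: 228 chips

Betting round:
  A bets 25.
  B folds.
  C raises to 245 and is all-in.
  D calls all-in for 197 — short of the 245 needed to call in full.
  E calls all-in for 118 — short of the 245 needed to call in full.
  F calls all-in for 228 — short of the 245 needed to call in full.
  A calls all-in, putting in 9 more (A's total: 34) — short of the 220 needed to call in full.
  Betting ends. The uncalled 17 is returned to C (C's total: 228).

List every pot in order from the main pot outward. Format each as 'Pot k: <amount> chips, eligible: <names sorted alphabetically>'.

Contributions (after 17 returned to C): A=34, C=228, D=197, E=118, F=228
Folded: B
Pot levels (distinct totals of non-folded players): 34, 118, 197, 228
Layer 1-34: 34 each from A, C, D, E, F = 34*5 = 170 chips; eligible A, C, D, E, F
Layer 35-118: 84 each from C, D, E, F = 84*4 = 336 chips; eligible C, D, E, F
Layer 119-197: 79 each from C, D, F = 79*3 = 237 chips; eligible C, D, F
Layer 198-228: 31 each from C, F = 31*2 = 62 chips; eligible C, F

Pot 1: 170 chips, eligible: A, C, D, E, F
Pot 2: 336 chips, eligible: C, D, E, F
Pot 3: 237 chips, eligible: C, D, F
Pot 4: 62 chips, eligible: C, F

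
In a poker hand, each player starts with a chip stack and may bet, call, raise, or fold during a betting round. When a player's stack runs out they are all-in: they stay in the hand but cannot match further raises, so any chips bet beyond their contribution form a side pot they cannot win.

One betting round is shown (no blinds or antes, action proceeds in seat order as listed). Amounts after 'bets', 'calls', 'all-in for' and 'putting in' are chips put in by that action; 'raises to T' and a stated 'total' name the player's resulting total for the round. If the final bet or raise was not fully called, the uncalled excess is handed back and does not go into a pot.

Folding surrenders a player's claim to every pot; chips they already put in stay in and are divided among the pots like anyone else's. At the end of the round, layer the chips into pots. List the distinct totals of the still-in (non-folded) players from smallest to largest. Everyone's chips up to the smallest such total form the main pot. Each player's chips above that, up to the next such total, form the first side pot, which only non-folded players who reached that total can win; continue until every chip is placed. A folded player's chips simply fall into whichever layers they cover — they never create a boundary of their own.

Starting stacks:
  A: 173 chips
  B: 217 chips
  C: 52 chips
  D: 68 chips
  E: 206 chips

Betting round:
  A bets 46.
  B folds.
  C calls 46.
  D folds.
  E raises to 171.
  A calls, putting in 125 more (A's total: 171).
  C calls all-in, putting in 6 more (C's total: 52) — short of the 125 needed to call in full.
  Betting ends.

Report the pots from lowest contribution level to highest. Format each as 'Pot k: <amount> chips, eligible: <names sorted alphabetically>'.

Contributions: A=171, C=52, E=171
Folded: B, D
Pot levels (distinct totals of non-folded players): 52, 171
Layer 1-52: 52 each from A, C, E = 52*3 = 156 chips; eligible A, C, E
Layer 53-171: 119 each from A, E = 119*2 = 238 chips; eligible A, E

Pot 1: 156 chips, eligible: A, C, E
Pot 2: 238 chips, eligible: A, E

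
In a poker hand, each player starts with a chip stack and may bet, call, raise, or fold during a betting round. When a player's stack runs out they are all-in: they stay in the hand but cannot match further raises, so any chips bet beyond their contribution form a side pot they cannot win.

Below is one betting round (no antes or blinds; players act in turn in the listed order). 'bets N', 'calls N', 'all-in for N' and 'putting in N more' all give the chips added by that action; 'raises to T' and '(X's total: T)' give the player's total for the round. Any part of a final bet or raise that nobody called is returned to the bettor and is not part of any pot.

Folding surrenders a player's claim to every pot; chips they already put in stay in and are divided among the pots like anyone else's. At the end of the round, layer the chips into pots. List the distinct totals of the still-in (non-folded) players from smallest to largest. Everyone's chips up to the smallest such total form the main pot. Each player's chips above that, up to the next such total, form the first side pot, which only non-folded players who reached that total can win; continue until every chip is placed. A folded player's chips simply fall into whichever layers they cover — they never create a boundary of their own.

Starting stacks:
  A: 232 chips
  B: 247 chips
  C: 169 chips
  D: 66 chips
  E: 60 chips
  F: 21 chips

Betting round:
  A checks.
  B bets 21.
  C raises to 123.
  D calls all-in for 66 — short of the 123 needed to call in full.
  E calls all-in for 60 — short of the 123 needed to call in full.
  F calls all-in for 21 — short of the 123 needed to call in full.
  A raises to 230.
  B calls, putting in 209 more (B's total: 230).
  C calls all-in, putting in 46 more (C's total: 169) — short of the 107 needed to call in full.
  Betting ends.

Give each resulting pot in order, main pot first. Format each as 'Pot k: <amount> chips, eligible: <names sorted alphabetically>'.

Contributions: A=230, B=230, C=169, D=66, E=60, F=21
Pot levels (distinct totals of non-folded players): 21, 60, 66, 169, 230
Layer 1-21: 21 each from A, B, C, D, E, F = 21*6 = 126 chips; eligible A, B, C, D, E, F
Layer 22-60: 39 each from A, B, C, D, E = 39*5 = 195 chips; eligible A, B, C, D, E
Layer 61-66: 6 each from A, B, C, D = 6*4 = 24 chips; eligible A, B, C, D
Layer 67-169: 103 each from A, B, C = 103*3 = 309 chips; eligible A, B, C
Layer 170-230: 61 each from A, B = 61*2 = 122 chips; eligible A, B

Pot 1: 126 chips, eligible: A, B, C, D, E, F
Pot 2: 195 chips, eligible: A, B, C, D, E
Pot 3: 24 chips, eligible: A, B, C, D
Pot 4: 309 chips, eligible: A, B, C
Pot 5: 122 chips, eligible: A, B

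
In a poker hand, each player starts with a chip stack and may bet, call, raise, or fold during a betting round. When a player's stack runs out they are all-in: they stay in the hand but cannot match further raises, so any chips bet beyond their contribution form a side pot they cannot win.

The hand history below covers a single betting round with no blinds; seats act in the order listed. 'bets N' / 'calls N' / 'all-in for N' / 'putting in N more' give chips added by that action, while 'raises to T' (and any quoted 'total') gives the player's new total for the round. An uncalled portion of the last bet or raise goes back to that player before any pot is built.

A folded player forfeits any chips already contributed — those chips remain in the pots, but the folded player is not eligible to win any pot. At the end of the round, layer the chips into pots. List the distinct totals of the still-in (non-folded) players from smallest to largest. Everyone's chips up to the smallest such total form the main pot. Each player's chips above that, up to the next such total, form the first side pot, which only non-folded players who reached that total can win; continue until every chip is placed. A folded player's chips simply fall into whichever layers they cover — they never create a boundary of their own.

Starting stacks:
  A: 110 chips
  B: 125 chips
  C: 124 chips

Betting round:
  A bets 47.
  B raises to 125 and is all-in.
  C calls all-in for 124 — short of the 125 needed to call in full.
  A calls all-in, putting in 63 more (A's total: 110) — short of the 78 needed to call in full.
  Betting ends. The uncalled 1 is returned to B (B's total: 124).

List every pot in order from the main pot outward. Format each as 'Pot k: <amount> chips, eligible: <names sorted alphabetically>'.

Contributions (after 1 returned to B): A=110, B=124, C=124
Pot levels (distinct totals of non-folded players): 110, 124
Layer 1-110: 110 each from A, B, C = 110*3 = 330 chips; eligible A, B, C
Layer 111-124: 14 each from B, C = 14*2 = 28 chips; eligible B, C

Pot 1: 330 chips, eligible: A, B, C
Pot 2: 28 chips, eligible: B, C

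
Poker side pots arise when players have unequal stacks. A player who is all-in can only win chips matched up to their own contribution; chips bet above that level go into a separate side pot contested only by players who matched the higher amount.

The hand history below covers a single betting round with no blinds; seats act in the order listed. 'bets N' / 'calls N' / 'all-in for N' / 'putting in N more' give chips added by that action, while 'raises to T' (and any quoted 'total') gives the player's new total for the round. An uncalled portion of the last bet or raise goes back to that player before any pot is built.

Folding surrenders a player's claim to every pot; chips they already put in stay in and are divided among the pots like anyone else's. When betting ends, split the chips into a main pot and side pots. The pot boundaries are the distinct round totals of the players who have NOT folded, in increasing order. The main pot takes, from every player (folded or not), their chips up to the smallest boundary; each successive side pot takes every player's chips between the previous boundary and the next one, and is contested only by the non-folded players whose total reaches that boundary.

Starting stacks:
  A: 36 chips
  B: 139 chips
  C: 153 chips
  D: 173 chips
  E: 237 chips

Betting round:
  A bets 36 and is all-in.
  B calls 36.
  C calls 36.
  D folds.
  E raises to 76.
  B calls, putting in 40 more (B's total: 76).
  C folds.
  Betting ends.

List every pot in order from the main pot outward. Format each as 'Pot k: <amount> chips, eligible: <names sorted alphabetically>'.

Pot 1: 144 chips, eligible: A, B, E
Pot 2: 80 chips, eligible: B, E

Derivation:
Contributions: A=36, B=76, C=36, E=76
Folded: C, D
Pot levels (distinct totals of non-folded players): 36, 76
Layer 1-36: 36 each from A, B, C, E = 36*4 = 144 chips; eligible A, B, E
Layer 37-76: 40 each from B, E = 40*2 = 80 chips; eligible B, E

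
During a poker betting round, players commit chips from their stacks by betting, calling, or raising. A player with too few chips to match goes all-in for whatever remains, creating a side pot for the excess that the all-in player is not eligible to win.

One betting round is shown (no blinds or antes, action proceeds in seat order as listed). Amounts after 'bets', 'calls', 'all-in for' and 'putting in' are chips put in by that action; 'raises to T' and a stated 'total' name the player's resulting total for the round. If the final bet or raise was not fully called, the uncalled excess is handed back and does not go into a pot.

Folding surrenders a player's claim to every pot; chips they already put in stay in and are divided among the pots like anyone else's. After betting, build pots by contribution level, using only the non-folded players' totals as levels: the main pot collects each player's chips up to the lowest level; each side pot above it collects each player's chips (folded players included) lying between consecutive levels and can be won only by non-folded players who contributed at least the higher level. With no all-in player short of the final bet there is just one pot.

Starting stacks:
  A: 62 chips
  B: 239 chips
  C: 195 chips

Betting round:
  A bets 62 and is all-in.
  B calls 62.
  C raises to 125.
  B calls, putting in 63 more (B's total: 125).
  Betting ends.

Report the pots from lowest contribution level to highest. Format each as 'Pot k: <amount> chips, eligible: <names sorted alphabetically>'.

Pot 1: 186 chips, eligible: A, B, C
Pot 2: 126 chips, eligible: B, C

Derivation:
Contributions: A=62, B=125, C=125
Pot levels (distinct totals of non-folded players): 62, 125
Layer 1-62: 62 each from A, B, C = 62*3 = 186 chips; eligible A, B, C
Layer 63-125: 63 each from B, C = 63*2 = 126 chips; eligible B, C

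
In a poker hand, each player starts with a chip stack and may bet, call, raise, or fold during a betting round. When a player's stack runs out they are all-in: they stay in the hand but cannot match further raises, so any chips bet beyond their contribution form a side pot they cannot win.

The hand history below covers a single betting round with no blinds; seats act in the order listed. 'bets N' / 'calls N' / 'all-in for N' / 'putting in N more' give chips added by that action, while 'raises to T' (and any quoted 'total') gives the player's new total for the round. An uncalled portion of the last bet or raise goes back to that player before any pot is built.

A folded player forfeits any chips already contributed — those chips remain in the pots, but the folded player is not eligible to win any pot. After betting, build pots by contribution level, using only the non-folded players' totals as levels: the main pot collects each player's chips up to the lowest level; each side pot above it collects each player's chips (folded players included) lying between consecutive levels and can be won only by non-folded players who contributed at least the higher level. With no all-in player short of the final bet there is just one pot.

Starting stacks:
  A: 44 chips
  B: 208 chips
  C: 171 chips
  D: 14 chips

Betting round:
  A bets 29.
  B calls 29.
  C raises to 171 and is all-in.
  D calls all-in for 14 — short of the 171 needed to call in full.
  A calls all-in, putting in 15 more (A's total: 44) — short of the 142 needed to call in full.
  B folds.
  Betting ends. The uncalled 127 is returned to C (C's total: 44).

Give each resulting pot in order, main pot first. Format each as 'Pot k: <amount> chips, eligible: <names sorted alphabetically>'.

Contributions (after 127 returned to C): A=44, B=29, C=44, D=14
Folded: B
Pot levels (distinct totals of non-folded players): 14, 44
Layer 1-14: 14 each from A, B, C, D = 14*4 = 56 chips; eligible A, C, D
Layer 15-44: A 30 + B 15 + C 30 = 75 chips; eligible A, C

Pot 1: 56 chips, eligible: A, C, D
Pot 2: 75 chips, eligible: A, C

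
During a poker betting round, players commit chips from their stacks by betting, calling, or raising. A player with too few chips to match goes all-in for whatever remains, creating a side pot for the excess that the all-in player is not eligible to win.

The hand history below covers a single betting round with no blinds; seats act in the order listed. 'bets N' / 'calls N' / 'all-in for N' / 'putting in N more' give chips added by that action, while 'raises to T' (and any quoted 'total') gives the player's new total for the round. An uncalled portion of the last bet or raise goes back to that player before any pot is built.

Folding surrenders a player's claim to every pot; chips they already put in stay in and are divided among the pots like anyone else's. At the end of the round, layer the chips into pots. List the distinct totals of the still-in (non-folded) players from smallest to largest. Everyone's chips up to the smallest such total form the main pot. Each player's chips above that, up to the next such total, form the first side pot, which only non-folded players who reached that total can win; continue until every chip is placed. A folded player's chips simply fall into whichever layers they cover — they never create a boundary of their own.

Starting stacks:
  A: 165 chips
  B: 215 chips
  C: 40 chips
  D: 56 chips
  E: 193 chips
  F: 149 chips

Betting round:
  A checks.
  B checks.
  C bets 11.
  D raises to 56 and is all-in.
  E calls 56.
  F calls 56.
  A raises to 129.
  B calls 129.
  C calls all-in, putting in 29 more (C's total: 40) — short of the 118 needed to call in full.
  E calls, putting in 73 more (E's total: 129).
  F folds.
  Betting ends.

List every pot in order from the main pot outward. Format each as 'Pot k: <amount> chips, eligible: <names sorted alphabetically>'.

Contributions: A=129, B=129, C=40, D=56, E=129, F=56
Folded: F
Pot levels (distinct totals of non-folded players): 40, 56, 129
Layer 1-40: 40 each from A, B, C, D, E, F = 40*6 = 240 chips; eligible A, B, C, D, E
Layer 41-56: 16 each from A, B, D, E, F = 16*5 = 80 chips; eligible A, B, D, E
Layer 57-129: 73 each from A, B, E = 73*3 = 219 chips; eligible A, B, E

Pot 1: 240 chips, eligible: A, B, C, D, E
Pot 2: 80 chips, eligible: A, B, D, E
Pot 3: 219 chips, eligible: A, B, E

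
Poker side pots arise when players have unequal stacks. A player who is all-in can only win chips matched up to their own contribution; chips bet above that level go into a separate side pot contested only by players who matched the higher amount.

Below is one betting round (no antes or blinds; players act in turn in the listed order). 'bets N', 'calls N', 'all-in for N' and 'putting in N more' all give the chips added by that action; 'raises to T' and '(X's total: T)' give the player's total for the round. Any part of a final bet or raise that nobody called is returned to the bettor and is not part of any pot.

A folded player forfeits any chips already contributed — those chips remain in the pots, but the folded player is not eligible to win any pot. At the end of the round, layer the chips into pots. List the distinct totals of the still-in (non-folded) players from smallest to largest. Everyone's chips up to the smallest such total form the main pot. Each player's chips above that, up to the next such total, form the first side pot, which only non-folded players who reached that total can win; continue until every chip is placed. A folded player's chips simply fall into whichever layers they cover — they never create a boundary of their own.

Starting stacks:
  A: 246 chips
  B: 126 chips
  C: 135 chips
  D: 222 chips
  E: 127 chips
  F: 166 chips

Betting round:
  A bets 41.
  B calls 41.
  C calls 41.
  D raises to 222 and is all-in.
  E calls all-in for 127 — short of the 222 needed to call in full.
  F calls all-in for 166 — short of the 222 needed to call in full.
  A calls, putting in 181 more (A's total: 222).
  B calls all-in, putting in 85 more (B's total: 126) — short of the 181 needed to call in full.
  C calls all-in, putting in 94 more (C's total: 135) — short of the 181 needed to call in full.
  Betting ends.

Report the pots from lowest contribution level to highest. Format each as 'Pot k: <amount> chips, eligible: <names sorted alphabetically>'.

Contributions: A=222, B=126, C=135, D=222, E=127, F=166
Pot levels (distinct totals of non-folded players): 126, 127, 135, 166, 222
Layer 1-126: 126 each from A, B, C, D, E, F = 126*6 = 756 chips; eligible A, B, C, D, E, F
Layer 127-127: 1 each from A, C, D, E, F = 1*5 = 5 chips; eligible A, C, D, E, F
Layer 128-135: 8 each from A, C, D, F = 8*4 = 32 chips; eligible A, C, D, F
Layer 136-166: 31 each from A, D, F = 31*3 = 93 chips; eligible A, D, F
Layer 167-222: 56 each from A, D = 56*2 = 112 chips; eligible A, D

Pot 1: 756 chips, eligible: A, B, C, D, E, F
Pot 2: 5 chips, eligible: A, C, D, E, F
Pot 3: 32 chips, eligible: A, C, D, F
Pot 4: 93 chips, eligible: A, D, F
Pot 5: 112 chips, eligible: A, D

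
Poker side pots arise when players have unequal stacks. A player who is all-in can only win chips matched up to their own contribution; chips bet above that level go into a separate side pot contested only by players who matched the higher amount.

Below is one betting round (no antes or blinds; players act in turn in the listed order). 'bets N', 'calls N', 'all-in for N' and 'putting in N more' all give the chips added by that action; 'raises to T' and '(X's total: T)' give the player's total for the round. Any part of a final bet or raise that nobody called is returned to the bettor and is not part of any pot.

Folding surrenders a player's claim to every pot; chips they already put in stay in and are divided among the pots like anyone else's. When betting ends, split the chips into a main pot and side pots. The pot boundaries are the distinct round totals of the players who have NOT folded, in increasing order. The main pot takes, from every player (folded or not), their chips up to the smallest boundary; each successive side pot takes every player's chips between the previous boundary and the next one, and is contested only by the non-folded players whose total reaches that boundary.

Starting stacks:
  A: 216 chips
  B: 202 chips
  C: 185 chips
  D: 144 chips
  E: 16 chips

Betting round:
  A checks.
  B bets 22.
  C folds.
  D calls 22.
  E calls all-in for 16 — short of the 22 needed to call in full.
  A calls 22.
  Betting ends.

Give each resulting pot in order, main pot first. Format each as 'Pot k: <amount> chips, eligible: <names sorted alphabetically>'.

Contributions: A=22, B=22, D=22, E=16
Folded: C
Pot levels (distinct totals of non-folded players): 16, 22
Layer 1-16: 16 each from A, B, D, E = 16*4 = 64 chips; eligible A, B, D, E
Layer 17-22: 6 each from A, B, D = 6*3 = 18 chips; eligible A, B, D

Pot 1: 64 chips, eligible: A, B, D, E
Pot 2: 18 chips, eligible: A, B, D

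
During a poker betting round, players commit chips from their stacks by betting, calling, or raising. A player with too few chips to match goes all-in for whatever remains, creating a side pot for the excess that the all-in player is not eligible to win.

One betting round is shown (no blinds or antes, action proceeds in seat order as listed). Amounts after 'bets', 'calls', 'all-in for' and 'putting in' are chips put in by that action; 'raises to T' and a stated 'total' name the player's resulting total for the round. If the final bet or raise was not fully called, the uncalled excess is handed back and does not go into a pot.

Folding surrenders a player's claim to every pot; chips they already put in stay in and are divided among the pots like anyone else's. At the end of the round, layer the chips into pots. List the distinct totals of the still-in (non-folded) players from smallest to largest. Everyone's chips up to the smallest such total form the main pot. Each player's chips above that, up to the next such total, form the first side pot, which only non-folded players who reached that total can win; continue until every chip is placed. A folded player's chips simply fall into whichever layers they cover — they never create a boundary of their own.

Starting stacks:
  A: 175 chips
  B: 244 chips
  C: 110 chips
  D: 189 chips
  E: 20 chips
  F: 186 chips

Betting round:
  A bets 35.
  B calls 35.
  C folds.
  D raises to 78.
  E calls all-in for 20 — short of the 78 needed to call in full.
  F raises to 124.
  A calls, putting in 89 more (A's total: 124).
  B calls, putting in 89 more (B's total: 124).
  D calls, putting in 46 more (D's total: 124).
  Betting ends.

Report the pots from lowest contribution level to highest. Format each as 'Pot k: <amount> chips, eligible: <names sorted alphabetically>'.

Contributions: A=124, B=124, D=124, E=20, F=124
Folded: C
Pot levels (distinct totals of non-folded players): 20, 124
Layer 1-20: 20 each from A, B, D, E, F = 20*5 = 100 chips; eligible A, B, D, E, F
Layer 21-124: 104 each from A, B, D, F = 104*4 = 416 chips; eligible A, B, D, F

Pot 1: 100 chips, eligible: A, B, D, E, F
Pot 2: 416 chips, eligible: A, B, D, F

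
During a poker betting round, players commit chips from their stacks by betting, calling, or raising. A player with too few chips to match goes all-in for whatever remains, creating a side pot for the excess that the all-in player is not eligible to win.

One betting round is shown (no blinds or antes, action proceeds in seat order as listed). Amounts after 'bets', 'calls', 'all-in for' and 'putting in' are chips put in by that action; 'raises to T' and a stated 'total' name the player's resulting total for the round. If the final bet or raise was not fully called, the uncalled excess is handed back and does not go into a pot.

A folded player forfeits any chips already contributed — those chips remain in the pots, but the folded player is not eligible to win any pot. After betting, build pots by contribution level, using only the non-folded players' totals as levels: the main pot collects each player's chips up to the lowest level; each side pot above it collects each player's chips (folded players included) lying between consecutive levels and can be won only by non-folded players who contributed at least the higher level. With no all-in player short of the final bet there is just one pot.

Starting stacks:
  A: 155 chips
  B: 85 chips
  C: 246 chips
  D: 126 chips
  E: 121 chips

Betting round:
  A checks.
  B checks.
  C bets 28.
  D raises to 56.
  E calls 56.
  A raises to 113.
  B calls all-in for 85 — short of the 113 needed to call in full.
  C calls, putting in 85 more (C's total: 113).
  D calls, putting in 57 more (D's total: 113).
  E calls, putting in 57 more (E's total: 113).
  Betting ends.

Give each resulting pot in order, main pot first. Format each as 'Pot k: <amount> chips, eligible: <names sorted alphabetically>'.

Pot 1: 425 chips, eligible: A, B, C, D, E
Pot 2: 112 chips, eligible: A, C, D, E

Derivation:
Contributions: A=113, B=85, C=113, D=113, E=113
Pot levels (distinct totals of non-folded players): 85, 113
Layer 1-85: 85 each from A, B, C, D, E = 85*5 = 425 chips; eligible A, B, C, D, E
Layer 86-113: 28 each from A, C, D, E = 28*4 = 112 chips; eligible A, C, D, E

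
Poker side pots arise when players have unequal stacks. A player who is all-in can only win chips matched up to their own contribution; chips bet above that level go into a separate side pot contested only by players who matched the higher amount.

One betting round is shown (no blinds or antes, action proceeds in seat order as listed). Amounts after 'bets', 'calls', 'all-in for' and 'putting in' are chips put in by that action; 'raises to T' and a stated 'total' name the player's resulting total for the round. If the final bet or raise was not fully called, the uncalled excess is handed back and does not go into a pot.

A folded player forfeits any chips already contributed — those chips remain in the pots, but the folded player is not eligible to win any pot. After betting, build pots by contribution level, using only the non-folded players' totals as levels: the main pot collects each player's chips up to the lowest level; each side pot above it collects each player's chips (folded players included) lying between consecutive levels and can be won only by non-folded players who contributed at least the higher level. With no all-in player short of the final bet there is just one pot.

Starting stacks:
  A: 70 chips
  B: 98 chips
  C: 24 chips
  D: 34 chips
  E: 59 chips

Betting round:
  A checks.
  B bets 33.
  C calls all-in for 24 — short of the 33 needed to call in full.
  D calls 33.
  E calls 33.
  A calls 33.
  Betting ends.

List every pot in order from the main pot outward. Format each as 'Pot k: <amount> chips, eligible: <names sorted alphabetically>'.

Contributions: A=33, B=33, C=24, D=33, E=33
Pot levels (distinct totals of non-folded players): 24, 33
Layer 1-24: 24 each from A, B, C, D, E = 24*5 = 120 chips; eligible A, B, C, D, E
Layer 25-33: 9 each from A, B, D, E = 9*4 = 36 chips; eligible A, B, D, E

Pot 1: 120 chips, eligible: A, B, C, D, E
Pot 2: 36 chips, eligible: A, B, D, E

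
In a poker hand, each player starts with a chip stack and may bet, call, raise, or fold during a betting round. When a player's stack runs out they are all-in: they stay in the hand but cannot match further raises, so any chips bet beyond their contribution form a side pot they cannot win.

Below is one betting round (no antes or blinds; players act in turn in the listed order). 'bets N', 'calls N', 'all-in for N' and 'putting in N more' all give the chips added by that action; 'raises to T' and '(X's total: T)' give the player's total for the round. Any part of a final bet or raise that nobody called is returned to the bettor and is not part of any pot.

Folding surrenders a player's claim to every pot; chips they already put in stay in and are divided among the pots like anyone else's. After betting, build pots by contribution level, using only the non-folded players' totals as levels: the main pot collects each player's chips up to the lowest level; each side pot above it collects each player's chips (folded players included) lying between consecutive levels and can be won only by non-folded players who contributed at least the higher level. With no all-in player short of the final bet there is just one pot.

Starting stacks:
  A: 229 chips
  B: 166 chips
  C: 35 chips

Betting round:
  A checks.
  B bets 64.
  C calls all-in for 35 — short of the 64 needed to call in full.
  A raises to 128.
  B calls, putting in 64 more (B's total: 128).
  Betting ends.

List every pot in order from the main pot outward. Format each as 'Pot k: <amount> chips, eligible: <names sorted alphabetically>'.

Contributions: A=128, B=128, C=35
Pot levels (distinct totals of non-folded players): 35, 128
Layer 1-35: 35 each from A, B, C = 35*3 = 105 chips; eligible A, B, C
Layer 36-128: 93 each from A, B = 93*2 = 186 chips; eligible A, B

Pot 1: 105 chips, eligible: A, B, C
Pot 2: 186 chips, eligible: A, B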